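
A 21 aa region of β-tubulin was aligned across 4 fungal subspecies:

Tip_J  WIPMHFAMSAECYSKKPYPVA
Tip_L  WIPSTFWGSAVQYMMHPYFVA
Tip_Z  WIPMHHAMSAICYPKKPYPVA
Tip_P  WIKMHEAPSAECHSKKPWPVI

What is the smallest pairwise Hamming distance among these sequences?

3

Pairwise Hamming distances:
  Tip_J vs Tip_L: 10
  Tip_J vs Tip_Z: 3
  Tip_J vs Tip_P: 6
  Tip_L vs Tip_Z: 11
  Tip_L vs Tip_P: 15
  Tip_Z vs Tip_P: 8
The smallest is 3, between Tip_J and Tip_Z.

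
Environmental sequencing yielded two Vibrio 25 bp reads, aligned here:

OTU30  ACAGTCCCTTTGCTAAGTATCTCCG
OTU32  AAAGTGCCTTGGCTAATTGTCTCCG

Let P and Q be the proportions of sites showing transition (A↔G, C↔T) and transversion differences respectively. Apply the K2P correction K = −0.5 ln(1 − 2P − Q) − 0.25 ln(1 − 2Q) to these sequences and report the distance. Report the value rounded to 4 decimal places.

0.2336

Mismatches occur at site 2 (C/A, transversion), site 6 (C/G, transversion), site 11 (T/G, transversion), site 17 (G/T, transversion), site 19 (A/G, transition).
Of the 5 differences, 1 transition and 4 transversions over 25 sites: P = 1/25 = 0.040000, Q = 4/25 = 0.160000.
d = −0.5·ln(0.760000) − 0.25·ln(0.680000) = −0.5·(-0.274437) − 0.25·(-0.385662) = 0.2336.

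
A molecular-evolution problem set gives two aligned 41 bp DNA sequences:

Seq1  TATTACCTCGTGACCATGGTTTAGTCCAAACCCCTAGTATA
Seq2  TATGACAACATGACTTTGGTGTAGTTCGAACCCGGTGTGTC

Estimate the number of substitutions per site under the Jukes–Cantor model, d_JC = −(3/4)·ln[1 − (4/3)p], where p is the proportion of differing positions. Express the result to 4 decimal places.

0.4556

The sequences differ at positions 4 (T/G), 7 (C/A), 8 (T/A), 10 (G/A), 15 (C/T), 16 (A/T), 21 (T/G), 26 (C/T), 28 (A/G), 34 (C/G), 35 (T/G), 36 (A/T), 39 (A/G), 41 (A/C).
p = 14/41 = 0.341463.
d = −0.75 · ln(1 − (4/3)·0.341463) = −0.75 · ln(0.544716) = −0.75 · (-0.607491) = 0.4556.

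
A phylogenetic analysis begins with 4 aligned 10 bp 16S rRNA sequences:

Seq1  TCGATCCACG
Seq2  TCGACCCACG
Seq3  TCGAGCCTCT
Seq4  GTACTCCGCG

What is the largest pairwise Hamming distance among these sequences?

7

Pairwise Hamming distances:
  Seq1 vs Seq2: 1
  Seq1 vs Seq3: 3
  Seq1 vs Seq4: 5
  Seq2 vs Seq3: 3
  Seq2 vs Seq4: 6
  Seq3 vs Seq4: 7
The largest is 7, between Seq3 and Seq4.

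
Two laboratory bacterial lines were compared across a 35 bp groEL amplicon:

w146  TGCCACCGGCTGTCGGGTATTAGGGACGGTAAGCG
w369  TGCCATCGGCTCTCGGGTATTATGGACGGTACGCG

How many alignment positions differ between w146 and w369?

The sequences differ at positions 6 (C/T), 12 (G/C), 23 (G/T), 32 (A/C).
That gives 4 mismatches out of 35 aligned sites, so the Hamming distance is 4.

4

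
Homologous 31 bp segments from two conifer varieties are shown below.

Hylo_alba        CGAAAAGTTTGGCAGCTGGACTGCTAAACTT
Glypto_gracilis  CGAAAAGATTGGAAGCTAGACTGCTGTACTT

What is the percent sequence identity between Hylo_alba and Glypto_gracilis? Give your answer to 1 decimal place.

Mismatches occur at site 8 (T→A), site 13 (C→A), site 18 (G→A), site 26 (A→G), site 27 (A→T).
26 of the 31 sites match, so the percent identity is 26/31 × 100 = 83.9%.

83.9%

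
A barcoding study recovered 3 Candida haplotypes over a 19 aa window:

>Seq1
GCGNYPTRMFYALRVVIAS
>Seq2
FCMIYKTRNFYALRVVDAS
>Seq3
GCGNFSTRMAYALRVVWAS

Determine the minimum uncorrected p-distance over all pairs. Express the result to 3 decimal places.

0.211

Pairwise Hamming distances:
  Seq1 vs Seq2: 6
  Seq1 vs Seq3: 4
  Seq2 vs Seq3: 8
The smallest is 4 mismatches, between Seq1 and Seq3; p = 4/19 = 0.211.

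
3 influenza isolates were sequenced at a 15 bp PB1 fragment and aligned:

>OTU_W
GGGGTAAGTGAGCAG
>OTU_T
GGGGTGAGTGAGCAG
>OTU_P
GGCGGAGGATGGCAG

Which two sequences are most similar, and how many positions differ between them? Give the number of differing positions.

1

Pairwise Hamming distances:
  OTU_W vs OTU_T: 1
  OTU_W vs OTU_P: 6
  OTU_T vs OTU_P: 7
The smallest is 1, between OTU_W and OTU_T.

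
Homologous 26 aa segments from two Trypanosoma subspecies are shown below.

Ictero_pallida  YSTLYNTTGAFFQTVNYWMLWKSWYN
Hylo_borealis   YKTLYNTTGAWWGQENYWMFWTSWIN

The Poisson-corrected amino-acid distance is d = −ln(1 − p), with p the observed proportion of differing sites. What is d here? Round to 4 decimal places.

The sequences differ at positions 2 (S/K), 11 (F/W), 12 (F/W), 13 (Q/G), 14 (T/Q), 15 (V/E), 20 (L/F), 22 (K/T), 25 (Y/I).
p = 9/26 = 0.346154.
d = −ln(1 − 0.346154) = −ln(0.653846) = 0.4249.

0.4249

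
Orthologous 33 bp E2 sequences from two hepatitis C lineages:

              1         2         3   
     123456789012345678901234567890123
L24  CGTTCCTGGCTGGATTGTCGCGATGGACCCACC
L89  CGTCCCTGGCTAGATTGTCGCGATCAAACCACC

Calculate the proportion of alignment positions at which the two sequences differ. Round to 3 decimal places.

Differing sites — 4:T/C; 12:G/A; 25:G/C; 26:G/A; 28:C/A.
There are 5 differences over 33 sites, so p = 5/33 = 0.152.

0.152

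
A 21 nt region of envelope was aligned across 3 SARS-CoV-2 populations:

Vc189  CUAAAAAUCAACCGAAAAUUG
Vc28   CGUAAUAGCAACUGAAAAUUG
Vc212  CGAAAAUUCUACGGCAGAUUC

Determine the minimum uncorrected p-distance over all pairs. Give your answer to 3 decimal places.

Pairwise Hamming distances:
  Vc189 vs Vc28: 5
  Vc189 vs Vc212: 7
  Vc28 vs Vc212: 9
The smallest is 5 mismatches, between Vc189 and Vc28; p = 5/21 = 0.238.

0.238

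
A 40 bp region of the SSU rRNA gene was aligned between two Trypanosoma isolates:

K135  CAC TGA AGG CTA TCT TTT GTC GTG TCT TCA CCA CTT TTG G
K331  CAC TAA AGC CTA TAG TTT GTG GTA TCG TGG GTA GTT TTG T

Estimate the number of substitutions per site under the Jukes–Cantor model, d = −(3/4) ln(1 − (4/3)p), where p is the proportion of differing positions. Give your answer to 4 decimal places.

Mismatches occur at site 5 (G/A), site 9 (G/C), site 14 (C/A), site 15 (T/G), site 21 (C/G), site 24 (G/A), site 27 (T/G), site 29 (C/G), site 30 (A/G), site 31 (C/G), site 32 (C/T), site 34 (C/G), site 40 (G/T).
p = 13/40 = 0.325000.
d = −0.75 · ln(1 − (4/3)·0.325000) = −0.75 · ln(0.566667) = −0.75 · (-0.567983) = 0.4260.

0.4260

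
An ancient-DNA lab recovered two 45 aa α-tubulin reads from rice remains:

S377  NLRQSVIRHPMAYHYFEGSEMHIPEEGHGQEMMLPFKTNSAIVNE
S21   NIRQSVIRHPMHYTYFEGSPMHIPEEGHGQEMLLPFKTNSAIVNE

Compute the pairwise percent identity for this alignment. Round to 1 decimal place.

88.9%

Mismatches occur at site 2 (L/I), site 12 (A/H), site 14 (H/T), site 20 (E/P), site 33 (M/L).
40 of the 45 sites match, so the percent identity is 40/45 × 100 = 88.9%.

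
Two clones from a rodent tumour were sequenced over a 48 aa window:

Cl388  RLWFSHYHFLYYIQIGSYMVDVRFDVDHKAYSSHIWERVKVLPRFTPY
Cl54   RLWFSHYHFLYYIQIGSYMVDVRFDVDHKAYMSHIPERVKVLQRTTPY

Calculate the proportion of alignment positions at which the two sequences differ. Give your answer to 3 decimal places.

0.083

The sequences differ at positions 32 (S/M), 36 (W/P), 43 (P/Q), 45 (F/T).
There are 4 differences over 48 sites, so p = 4/48 = 0.083.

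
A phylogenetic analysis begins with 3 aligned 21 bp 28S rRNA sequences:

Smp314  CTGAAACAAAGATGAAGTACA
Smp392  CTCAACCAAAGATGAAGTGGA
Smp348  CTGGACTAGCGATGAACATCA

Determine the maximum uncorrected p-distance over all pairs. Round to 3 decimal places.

0.429

Pairwise Hamming distances:
  Smp314 vs Smp392: 4
  Smp314 vs Smp348: 8
  Smp392 vs Smp348: 9
The largest is 9 mismatches, between Smp392 and Smp348; p = 9/21 = 0.429.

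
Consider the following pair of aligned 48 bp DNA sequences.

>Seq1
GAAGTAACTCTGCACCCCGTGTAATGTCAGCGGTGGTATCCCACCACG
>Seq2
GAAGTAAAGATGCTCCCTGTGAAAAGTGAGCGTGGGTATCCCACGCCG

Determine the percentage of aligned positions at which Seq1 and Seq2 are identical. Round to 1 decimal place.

75.0%

The sequences differ at positions 8 (C/A), 9 (T/G), 10 (C/A), 14 (A/T), 18 (C/T), 22 (T/A), 25 (T/A), 28 (C/G), 33 (G/T), 34 (T/G), 45 (C/G), 46 (A/C).
36 of the 48 sites match, so the percent identity is 36/48 × 100 = 75.0%.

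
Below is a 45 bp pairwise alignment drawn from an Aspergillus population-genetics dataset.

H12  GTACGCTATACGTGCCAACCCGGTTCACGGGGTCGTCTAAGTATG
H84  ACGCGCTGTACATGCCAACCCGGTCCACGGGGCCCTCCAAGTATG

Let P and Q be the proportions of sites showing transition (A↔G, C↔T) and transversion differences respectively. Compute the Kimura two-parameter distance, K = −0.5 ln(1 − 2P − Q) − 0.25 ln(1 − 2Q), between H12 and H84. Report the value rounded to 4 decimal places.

0.2486

Mismatches occur at site 1 (G→A, transition), site 2 (T→C, transition), site 3 (A→G, transition), site 8 (A→G, transition), site 12 (G→A, transition), site 25 (T→C, transition), site 33 (T→C, transition), site 35 (G→C, transversion), site 38 (T→C, transition).
Of the 9 differences, 8 transitions and 1 transversion over 45 sites: P = 8/45 = 0.177778, Q = 1/45 = 0.022222.
d = −0.5·ln(0.622222) − 0.25·ln(0.955556) = −0.5·(-0.474458) − 0.25·(-0.045462) = 0.2486.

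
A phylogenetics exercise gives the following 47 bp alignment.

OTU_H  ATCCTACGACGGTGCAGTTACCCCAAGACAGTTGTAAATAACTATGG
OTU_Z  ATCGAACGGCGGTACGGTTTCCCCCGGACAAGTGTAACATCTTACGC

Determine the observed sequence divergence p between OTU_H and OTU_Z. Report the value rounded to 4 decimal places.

Mismatches occur at site 4 (C/G), site 5 (T/A), site 9 (A/G), site 14 (G/A), site 16 (A/G), site 20 (A/T), site 25 (A/C), site 26 (A/G), site 31 (G/A), site 32 (T/G), site 38 (A/C), site 39 (T/A), site 40 (A/T), site 41 (A/C), site 42 (C/T), site 45 (T/C), site 47 (G/C).
There are 17 differences over 47 sites, so p = 17/47 = 0.3617.

0.3617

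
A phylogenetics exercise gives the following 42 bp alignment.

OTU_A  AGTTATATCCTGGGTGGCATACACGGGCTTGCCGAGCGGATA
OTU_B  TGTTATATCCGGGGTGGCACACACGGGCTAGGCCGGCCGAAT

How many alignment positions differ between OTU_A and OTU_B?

10

The sequences differ at positions 1 (A/T), 11 (T/G), 20 (T/C), 30 (T/A), 32 (C/G), 34 (G/C), 35 (A/G), 38 (G/C), 41 (T/A), 42 (A/T).
That gives 10 mismatches out of 42 aligned sites, so the Hamming distance is 10.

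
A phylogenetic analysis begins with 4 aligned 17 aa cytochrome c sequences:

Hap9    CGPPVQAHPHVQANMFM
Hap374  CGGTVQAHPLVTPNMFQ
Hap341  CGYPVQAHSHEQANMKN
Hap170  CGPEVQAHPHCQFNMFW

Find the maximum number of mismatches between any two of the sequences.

Pairwise Hamming distances:
  Hap9 vs Hap374: 6
  Hap9 vs Hap341: 5
  Hap9 vs Hap170: 4
  Hap374 vs Hap341: 9
  Hap374 vs Hap170: 7
  Hap341 vs Hap170: 7
The largest is 9, between Hap374 and Hap341.

9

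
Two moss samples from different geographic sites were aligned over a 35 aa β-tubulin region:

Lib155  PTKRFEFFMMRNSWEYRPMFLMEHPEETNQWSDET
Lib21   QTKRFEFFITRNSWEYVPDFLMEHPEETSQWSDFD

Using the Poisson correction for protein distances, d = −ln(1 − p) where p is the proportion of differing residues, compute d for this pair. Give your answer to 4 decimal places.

The sequences differ at positions 1 (P/Q), 9 (M/I), 10 (M/T), 17 (R/V), 19 (M/D), 29 (N/S), 34 (E/F), 35 (T/D).
p = 8/35 = 0.228571.
d = −ln(1 − 0.228571) = −ln(0.771429) = 0.2595.

0.2595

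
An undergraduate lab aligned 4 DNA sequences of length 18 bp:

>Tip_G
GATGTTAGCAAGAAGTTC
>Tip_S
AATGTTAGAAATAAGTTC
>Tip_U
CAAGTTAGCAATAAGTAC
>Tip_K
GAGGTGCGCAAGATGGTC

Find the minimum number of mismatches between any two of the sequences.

3

Pairwise Hamming distances:
  Tip_G vs Tip_S: 3
  Tip_G vs Tip_U: 4
  Tip_G vs Tip_K: 5
  Tip_S vs Tip_U: 4
  Tip_S vs Tip_K: 8
  Tip_U vs Tip_K: 8
The smallest is 3, between Tip_G and Tip_S.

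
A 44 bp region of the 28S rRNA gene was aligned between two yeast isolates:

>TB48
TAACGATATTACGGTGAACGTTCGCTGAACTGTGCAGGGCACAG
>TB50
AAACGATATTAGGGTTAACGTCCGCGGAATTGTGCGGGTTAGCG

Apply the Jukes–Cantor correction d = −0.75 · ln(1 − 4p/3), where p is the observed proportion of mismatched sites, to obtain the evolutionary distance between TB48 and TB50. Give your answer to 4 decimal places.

0.3041

Mismatches occur at site 1 (T/A), site 12 (C/G), site 16 (G/T), site 22 (T/C), site 26 (T/G), site 30 (C/T), site 36 (A/G), site 39 (G/T), site 40 (C/T), site 42 (C/G), site 43 (A/C).
p = 11/44 = 0.250000.
d = −0.75 · ln(1 − (4/3)·0.250000) = −0.75 · ln(0.666667) = −0.75 · (-0.405465) = 0.3041.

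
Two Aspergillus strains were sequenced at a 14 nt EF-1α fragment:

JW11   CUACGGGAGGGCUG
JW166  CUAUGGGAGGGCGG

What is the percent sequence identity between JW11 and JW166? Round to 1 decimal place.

85.7%

The sequences differ at positions 4 (C/U), 13 (U/G).
12 of the 14 sites match, so the percent identity is 12/14 × 100 = 85.7%.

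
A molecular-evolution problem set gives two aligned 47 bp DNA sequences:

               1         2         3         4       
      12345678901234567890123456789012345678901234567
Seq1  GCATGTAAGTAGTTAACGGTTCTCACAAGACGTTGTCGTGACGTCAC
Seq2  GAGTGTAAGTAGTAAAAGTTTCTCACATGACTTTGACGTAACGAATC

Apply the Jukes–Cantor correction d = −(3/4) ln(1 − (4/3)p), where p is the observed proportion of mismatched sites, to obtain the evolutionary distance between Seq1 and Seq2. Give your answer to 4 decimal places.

Mismatches occur at site 2 (C/A), site 3 (A/G), site 14 (T/A), site 17 (C/A), site 19 (G/T), site 28 (A/T), site 32 (G/T), site 36 (T/A), site 40 (G/A), site 44 (T/A), site 45 (C/A), site 46 (A/T).
p = 12/47 = 0.255319.
d = −0.75 · ln(1 − (4/3)·0.255319) = −0.75 · ln(0.659575) = −0.75 · (-0.416160) = 0.3121.

0.3121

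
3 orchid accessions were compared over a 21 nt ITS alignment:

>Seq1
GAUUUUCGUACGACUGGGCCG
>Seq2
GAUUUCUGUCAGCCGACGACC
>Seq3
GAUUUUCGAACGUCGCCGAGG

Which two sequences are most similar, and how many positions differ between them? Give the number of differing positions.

Pairwise Hamming distances:
  Seq1 vs Seq2: 10
  Seq1 vs Seq3: 7
  Seq2 vs Seq3: 9
The smallest is 7, between Seq1 and Seq3.

7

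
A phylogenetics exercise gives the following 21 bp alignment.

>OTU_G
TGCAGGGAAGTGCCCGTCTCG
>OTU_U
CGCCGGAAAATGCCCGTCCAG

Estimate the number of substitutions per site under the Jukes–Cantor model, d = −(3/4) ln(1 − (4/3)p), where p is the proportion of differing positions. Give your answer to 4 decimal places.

0.3597

Differing sites — 1:T/C; 4:A/C; 7:G/A; 10:G/A; 19:T/C; 20:C/A.
p = 6/21 = 0.285714.
d = −0.75 · ln(1 − (4/3)·0.285714) = −0.75 · ln(0.619048) = −0.75 · (-0.479572) = 0.3597.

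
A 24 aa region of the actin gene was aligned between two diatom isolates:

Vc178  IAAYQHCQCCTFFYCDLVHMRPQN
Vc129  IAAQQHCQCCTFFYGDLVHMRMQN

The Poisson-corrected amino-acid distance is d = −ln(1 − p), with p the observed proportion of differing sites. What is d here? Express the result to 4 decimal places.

0.1335

Differing sites — 4:Y/Q; 15:C/G; 22:P/M.
p = 3/24 = 0.125000.
d = −ln(1 − 0.125000) = −ln(0.875000) = 0.1335.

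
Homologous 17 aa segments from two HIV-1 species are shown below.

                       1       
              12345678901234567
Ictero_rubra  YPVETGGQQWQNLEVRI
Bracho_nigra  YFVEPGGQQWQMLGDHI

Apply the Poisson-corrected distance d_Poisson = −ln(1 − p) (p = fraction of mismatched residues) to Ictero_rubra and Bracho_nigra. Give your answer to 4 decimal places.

0.4353

Differing sites — 2:P/F; 5:T/P; 12:N/M; 14:E/G; 15:V/D; 16:R/H.
p = 6/17 = 0.352941.
d = −ln(1 − 0.352941) = −ln(0.647059) = 0.4353.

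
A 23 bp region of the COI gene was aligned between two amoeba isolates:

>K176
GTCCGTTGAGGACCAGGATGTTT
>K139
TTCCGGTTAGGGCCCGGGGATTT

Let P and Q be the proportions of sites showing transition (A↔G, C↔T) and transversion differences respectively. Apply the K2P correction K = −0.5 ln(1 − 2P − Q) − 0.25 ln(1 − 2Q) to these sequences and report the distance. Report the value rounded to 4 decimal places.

0.4679

The sequences differ at positions 1 (G/T, transversion), 6 (T/G, transversion), 8 (G/T, transversion), 12 (A/G, transition), 15 (A/C, transversion), 18 (A/G, transition), 19 (T/G, transversion), 20 (G/A, transition).
Of the 8 differences, 3 transitions and 5 transversions over 23 sites: P = 3/23 = 0.130435, Q = 5/23 = 0.217391.
d = −0.5·ln(0.521739) − 0.25·ln(0.565218) = −0.5·(-0.650588) − 0.25·(-0.570544) = 0.4679.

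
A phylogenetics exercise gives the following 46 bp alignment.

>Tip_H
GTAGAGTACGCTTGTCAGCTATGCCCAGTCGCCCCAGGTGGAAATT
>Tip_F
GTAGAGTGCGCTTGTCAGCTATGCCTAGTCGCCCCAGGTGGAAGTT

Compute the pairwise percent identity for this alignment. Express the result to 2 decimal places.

The sequences differ at positions 8 (A/G), 26 (C/T), 44 (A/G).
43 of the 46 sites match, so the percent identity is 43/46 × 100 = 93.48%.

93.48%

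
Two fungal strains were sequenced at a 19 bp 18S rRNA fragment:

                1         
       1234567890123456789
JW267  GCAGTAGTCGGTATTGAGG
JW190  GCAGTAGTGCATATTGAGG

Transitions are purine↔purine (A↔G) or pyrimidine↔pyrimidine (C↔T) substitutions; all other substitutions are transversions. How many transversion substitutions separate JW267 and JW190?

The sequences differ at positions 9 (C/G, transversion), 10 (G/C, transversion), 11 (G/A, transition).
Of the 3 differences, 1 transition and 2 transversions, so the answer is 2.

2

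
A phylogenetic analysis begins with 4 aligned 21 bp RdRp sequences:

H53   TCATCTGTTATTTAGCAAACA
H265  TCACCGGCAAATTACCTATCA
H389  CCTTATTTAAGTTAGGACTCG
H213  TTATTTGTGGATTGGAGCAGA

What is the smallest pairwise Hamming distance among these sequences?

8

Pairwise Hamming distances:
  H53 vs H265: 8
  H53 vs H389: 10
  H53 vs H213: 10
  H265 vs H389: 13
  H265 vs H213: 14
  H389 vs H213: 14
The smallest is 8, between H53 and H265.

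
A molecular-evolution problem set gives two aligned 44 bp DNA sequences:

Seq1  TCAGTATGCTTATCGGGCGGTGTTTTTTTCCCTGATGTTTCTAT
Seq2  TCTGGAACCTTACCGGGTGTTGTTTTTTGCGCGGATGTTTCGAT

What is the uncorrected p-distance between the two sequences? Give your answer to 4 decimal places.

0.2500

Differing sites — 3:A/T; 5:T/G; 7:T/A; 8:G/C; 13:T/C; 18:C/T; 20:G/T; 29:T/G; 31:C/G; 33:T/G; 42:T/G.
There are 11 differences over 44 sites, so p = 11/44 = 0.2500.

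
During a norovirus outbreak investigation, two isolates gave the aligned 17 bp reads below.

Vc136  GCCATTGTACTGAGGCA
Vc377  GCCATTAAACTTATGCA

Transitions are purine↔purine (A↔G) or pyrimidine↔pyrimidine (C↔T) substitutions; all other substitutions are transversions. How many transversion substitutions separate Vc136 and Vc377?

3

The sequences differ at positions 7 (G/A, transition), 8 (T/A, transversion), 12 (G/T, transversion), 14 (G/T, transversion).
Of the 4 differences, 1 transition and 3 transversions, so the answer is 3.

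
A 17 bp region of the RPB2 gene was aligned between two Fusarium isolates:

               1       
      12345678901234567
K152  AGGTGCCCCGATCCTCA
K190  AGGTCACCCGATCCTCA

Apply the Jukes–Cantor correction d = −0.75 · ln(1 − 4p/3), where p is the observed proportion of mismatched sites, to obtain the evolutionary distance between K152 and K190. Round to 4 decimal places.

0.1280

The sequences differ at positions 5 (G/C), 6 (C/A).
p = 2/17 = 0.117647.
d = −0.75 · ln(1 − (4/3)·0.117647) = −0.75 · ln(0.843137) = −0.75 · (-0.170626) = 0.1280.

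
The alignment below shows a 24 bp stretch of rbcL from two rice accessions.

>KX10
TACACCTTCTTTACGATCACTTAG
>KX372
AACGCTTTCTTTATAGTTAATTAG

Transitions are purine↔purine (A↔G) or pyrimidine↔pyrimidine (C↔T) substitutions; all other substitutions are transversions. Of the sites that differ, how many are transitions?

6

The sequences differ at positions 1 (T/A, transversion), 4 (A/G, transition), 6 (C/T, transition), 14 (C/T, transition), 15 (G/A, transition), 16 (A/G, transition), 18 (C/T, transition), 20 (C/A, transversion).
Of the 8 differences, 6 transitions and 2 transversions, so the answer is 6.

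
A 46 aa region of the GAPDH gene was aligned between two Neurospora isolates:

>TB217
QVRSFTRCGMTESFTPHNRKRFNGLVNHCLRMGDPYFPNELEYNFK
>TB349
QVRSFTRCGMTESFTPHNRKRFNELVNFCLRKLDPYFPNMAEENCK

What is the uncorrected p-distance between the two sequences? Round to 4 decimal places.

Mismatches occur at site 24 (G/E), site 28 (H/F), site 32 (M/K), site 33 (G/L), site 40 (E/M), site 41 (L/A), site 43 (Y/E), site 45 (F/C).
There are 8 differences over 46 sites, so p = 8/46 = 0.1739.

0.1739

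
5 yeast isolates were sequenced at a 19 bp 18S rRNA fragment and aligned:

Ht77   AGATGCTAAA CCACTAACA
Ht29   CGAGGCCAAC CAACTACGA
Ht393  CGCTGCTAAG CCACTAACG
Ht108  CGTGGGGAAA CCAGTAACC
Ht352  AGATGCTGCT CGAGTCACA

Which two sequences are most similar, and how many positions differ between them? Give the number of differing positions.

Pairwise Hamming distances:
  Ht77 vs Ht29: 7
  Ht77 vs Ht393: 4
  Ht77 vs Ht108: 7
  Ht77 vs Ht352: 6
  Ht29 vs Ht393: 8
  Ht29 vs Ht108: 9
  Ht29 vs Ht352: 11
  Ht393 vs Ht108: 7
  Ht393 vs Ht352: 9
  Ht108 vs Ht352: 11
The smallest is 4, between Ht77 and Ht393.

4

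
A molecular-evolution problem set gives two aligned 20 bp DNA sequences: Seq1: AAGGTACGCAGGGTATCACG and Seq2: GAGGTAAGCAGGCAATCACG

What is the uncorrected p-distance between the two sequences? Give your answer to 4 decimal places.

The sequences differ at positions 1 (A/G), 7 (C/A), 13 (G/C), 14 (T/A).
There are 4 differences over 20 sites, so p = 4/20 = 0.2000.

0.2000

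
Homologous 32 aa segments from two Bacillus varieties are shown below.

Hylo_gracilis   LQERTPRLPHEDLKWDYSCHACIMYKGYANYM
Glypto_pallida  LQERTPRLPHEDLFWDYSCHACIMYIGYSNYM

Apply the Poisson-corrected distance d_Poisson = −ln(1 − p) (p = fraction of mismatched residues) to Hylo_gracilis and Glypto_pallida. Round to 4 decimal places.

The sequences differ at positions 14 (K/F), 26 (K/I), 29 (A/S).
p = 3/32 = 0.093750.
d = −ln(1 − 0.093750) = −ln(0.906250) = 0.0984.

0.0984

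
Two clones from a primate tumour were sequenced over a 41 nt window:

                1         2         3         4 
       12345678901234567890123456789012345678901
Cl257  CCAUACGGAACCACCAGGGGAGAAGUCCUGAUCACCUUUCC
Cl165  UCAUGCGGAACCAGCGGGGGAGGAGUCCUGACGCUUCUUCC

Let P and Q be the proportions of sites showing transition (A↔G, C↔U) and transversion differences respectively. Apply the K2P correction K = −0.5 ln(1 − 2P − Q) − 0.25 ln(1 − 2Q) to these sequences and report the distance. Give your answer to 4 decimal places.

0.3508

Mismatches occur at site 1 (C/U, transition), site 5 (A/G, transition), site 14 (C/G, transversion), site 16 (A/G, transition), site 23 (A/G, transition), site 32 (U/C, transition), site 33 (C/G, transversion), site 34 (A/C, transversion), site 35 (C/U, transition), site 36 (C/U, transition), site 37 (U/C, transition).
Of the 11 differences, 8 transitions and 3 transversions over 41 sites: P = 8/41 = 0.195122, Q = 3/41 = 0.073171.
d = −0.5·ln(0.536585) − 0.25·ln(0.853658) = −0.5·(-0.622530) − 0.25·(-0.158225) = 0.3508.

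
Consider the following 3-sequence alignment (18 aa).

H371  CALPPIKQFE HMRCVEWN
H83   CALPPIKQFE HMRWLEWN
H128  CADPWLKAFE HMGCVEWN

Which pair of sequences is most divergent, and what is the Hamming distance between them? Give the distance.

7

Pairwise Hamming distances:
  H371 vs H83: 2
  H371 vs H128: 5
  H83 vs H128: 7
The largest is 7, between H83 and H128.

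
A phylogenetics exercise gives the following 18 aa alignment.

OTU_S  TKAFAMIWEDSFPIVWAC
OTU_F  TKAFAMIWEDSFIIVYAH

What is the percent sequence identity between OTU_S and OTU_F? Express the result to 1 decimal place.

Mismatches occur at site 13 (P→I), site 16 (W→Y), site 18 (C→H).
15 of the 18 sites match, so the percent identity is 15/18 × 100 = 83.3%.

83.3%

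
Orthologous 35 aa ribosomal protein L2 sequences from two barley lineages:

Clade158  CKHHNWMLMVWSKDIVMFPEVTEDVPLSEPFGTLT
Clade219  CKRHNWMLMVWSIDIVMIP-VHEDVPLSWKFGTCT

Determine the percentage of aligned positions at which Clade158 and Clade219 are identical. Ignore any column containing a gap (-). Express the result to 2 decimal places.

79.41%

Excluding the 1 gap column leaves 34 comparable sites.
Mismatches occur at site 3 (H/R), site 13 (K/I), site 18 (F/I), site 22 (T/H), site 29 (E/W), site 30 (P/K), site 34 (L/C).
27 of the 34 comparable sites match, so the percent identity is 27/34 × 100 = 79.41%.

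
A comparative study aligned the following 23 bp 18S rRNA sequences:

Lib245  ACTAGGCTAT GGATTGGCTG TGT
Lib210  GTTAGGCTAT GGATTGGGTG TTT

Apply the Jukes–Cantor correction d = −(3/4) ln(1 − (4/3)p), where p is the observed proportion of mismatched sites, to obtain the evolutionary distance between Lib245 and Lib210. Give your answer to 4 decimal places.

The sequences differ at positions 1 (A/G), 2 (C/T), 18 (C/G), 22 (G/T).
p = 4/23 = 0.173913.
d = −0.75 · ln(1 − (4/3)·0.173913) = −0.75 · ln(0.768116) = −0.75 · (-0.263815) = 0.1979.

0.1979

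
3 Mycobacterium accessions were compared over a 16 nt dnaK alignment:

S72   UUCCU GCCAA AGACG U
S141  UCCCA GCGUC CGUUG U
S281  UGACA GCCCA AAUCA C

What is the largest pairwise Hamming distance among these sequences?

Pairwise Hamming distances:
  S72 vs S141: 8
  S72 vs S281: 8
  S141 vs S281: 10
The largest is 10, between S141 and S281.

10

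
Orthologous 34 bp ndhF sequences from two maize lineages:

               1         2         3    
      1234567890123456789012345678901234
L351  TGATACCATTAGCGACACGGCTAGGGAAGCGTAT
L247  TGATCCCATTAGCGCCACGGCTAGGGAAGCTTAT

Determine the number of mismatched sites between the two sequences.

3

Mismatches occur at site 5 (A→C), site 15 (A→C), site 31 (G→T).
That gives 3 mismatches out of 34 aligned sites, so the Hamming distance is 3.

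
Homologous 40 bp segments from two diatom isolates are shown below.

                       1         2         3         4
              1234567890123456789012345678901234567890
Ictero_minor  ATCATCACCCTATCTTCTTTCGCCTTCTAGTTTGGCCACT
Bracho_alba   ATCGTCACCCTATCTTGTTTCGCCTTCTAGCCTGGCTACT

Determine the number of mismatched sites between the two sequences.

5

Differing sites — 4:A/G; 17:C/G; 31:T/C; 32:T/C; 37:C/T.
That gives 5 mismatches out of 40 aligned sites, so the Hamming distance is 5.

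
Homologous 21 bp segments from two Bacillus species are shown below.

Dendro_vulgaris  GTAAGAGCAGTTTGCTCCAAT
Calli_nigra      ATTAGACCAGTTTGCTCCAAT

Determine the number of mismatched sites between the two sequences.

3

Differing sites — 1:G/A; 3:A/T; 7:G/C.
That gives 3 mismatches out of 21 aligned sites, so the Hamming distance is 3.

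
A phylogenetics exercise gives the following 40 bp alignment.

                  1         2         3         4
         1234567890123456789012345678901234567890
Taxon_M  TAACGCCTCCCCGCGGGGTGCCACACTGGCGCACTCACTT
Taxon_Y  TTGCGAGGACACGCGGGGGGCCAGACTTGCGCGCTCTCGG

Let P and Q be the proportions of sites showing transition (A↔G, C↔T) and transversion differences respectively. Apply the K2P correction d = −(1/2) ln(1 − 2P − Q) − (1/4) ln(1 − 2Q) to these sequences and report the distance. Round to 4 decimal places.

0.4845

The sequences differ at positions 2 (A/T, transversion), 3 (A/G, transition), 6 (C/A, transversion), 7 (C/G, transversion), 8 (T/G, transversion), 9 (C/A, transversion), 11 (C/A, transversion), 19 (T/G, transversion), 24 (C/G, transversion), 28 (G/T, transversion), 33 (A/G, transition), 37 (A/T, transversion), 39 (T/G, transversion), 40 (T/G, transversion).
Of the 14 differences, 2 transitions and 12 transversions over 40 sites: P = 2/40 = 0.050000, Q = 12/40 = 0.300000.
d = −0.5·ln(0.600000) − 0.25·ln(0.400000) = −0.5·(-0.510826) − 0.25·(-0.916291) = 0.4845.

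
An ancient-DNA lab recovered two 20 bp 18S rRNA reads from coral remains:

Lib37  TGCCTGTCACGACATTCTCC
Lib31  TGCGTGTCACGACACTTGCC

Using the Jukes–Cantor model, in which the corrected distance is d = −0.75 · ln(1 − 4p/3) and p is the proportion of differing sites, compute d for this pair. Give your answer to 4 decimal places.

0.2326

The sequences differ at positions 4 (C/G), 15 (T/C), 17 (C/T), 18 (T/G).
p = 4/20 = 0.200000.
d = −0.75 · ln(1 − (4/3)·0.200000) = −0.75 · ln(0.733333) = −0.75 · (-0.310155) = 0.2326.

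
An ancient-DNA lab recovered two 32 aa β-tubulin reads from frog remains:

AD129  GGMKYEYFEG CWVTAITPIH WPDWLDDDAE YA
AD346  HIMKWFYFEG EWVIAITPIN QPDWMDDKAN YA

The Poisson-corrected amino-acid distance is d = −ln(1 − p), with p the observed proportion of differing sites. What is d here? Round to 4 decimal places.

Mismatches occur at site 1 (G/H), site 2 (G/I), site 5 (Y/W), site 6 (E/F), site 11 (C/E), site 14 (T/I), site 20 (H/N), site 21 (W/Q), site 25 (L/M), site 28 (D/K), site 30 (E/N).
p = 11/32 = 0.343750.
d = −ln(1 − 0.343750) = −ln(0.656250) = 0.4212.

0.4212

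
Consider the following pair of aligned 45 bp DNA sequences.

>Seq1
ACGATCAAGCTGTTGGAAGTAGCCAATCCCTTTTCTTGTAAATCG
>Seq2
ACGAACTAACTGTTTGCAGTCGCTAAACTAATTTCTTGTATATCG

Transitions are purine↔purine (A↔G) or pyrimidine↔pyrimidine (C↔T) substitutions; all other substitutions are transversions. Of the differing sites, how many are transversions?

The sequences differ at positions 5 (T/A, transversion), 7 (A/T, transversion), 9 (G/A, transition), 15 (G/T, transversion), 17 (A/C, transversion), 21 (A/C, transversion), 24 (C/T, transition), 27 (T/A, transversion), 29 (C/T, transition), 30 (C/A, transversion), 31 (T/A, transversion), 41 (A/T, transversion).
Of the 12 differences, 3 transitions and 9 transversions, so the answer is 9.

9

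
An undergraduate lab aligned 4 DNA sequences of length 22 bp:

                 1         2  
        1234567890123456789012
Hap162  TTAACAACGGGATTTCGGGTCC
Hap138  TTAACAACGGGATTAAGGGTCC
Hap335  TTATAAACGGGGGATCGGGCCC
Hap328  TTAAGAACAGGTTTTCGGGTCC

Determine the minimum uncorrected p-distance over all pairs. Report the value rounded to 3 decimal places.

Pairwise Hamming distances:
  Hap162 vs Hap138: 2
  Hap162 vs Hap335: 6
  Hap162 vs Hap328: 3
  Hap138 vs Hap335: 8
  Hap138 vs Hap328: 5
  Hap335 vs Hap328: 7
The smallest is 2 mismatches, between Hap162 and Hap138; p = 2/22 = 0.091.

0.091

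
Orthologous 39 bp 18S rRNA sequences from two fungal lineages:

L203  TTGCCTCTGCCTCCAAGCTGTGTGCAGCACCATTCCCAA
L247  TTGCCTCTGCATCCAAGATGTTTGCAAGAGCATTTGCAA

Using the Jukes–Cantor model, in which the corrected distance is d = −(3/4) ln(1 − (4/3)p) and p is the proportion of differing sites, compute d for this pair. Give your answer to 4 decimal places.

0.2396

Differing sites — 11:C/A; 18:C/A; 22:G/T; 27:G/A; 28:C/G; 30:C/G; 35:C/T; 36:C/G.
p = 8/39 = 0.205128.
d = −0.75 · ln(1 − (4/3)·0.205128) = −0.75 · ln(0.726496) = −0.75 · (-0.319522) = 0.2396.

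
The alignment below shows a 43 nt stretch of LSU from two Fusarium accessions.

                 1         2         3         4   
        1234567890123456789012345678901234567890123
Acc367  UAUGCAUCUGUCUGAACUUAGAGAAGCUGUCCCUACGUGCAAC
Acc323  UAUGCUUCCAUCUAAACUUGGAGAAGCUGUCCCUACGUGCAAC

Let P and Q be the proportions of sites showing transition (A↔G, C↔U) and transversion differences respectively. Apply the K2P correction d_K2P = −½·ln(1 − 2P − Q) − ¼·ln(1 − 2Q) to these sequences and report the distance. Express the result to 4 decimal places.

0.1293

The sequences differ at positions 6 (A/U, transversion), 9 (U/C, transition), 10 (G/A, transition), 14 (G/A, transition), 20 (A/G, transition).
Of the 5 differences, 4 transitions and 1 transversion over 43 sites: P = 4/43 = 0.093023, Q = 1/43 = 0.023256.
d = −0.5·ln(0.790698) − 0.25·ln(0.953488) = −0.5·(-0.234839) − 0.25·(-0.047628) = 0.1293.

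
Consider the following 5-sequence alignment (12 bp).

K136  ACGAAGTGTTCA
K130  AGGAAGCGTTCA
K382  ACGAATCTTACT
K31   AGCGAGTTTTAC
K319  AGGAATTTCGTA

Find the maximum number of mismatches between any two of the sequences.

8

Pairwise Hamming distances:
  K136 vs K130: 2
  K136 vs K382: 5
  K136 vs K31: 6
  K136 vs K319: 6
  K130 vs K382: 5
  K130 vs K31: 6
  K130 vs K319: 6
  K382 vs K31: 8
  K382 vs K319: 6
  K31 vs K319: 7
The largest is 8, between K382 and K31.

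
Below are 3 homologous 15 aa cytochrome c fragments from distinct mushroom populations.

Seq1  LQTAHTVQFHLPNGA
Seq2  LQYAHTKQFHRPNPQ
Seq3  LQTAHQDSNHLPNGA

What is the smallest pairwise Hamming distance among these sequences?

Pairwise Hamming distances:
  Seq1 vs Seq2: 5
  Seq1 vs Seq3: 4
  Seq2 vs Seq3: 8
The smallest is 4, between Seq1 and Seq3.

4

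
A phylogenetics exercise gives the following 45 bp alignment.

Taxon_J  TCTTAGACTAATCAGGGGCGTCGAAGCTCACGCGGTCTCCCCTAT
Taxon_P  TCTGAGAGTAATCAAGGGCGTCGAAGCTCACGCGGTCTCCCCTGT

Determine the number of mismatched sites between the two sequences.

Differing sites — 4:T/G; 8:C/G; 15:G/A; 44:A/G.
That gives 4 mismatches out of 45 aligned sites, so the Hamming distance is 4.

4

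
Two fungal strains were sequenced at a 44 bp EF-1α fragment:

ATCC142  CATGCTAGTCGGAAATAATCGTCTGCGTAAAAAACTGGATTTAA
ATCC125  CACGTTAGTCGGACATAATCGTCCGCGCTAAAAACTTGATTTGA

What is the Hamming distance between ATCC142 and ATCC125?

8

Differing sites — 3:T/C; 5:C/T; 14:A/C; 24:T/C; 28:T/C; 29:A/T; 37:G/T; 43:A/G.
That gives 8 mismatches out of 44 aligned sites, so the Hamming distance is 8.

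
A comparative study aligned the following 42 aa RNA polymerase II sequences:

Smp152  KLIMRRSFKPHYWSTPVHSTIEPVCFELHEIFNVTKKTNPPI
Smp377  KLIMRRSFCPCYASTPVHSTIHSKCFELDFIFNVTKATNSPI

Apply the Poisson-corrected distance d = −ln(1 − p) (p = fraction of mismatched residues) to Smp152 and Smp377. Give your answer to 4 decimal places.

0.2719

Mismatches occur at site 9 (K/C), site 11 (H/C), site 13 (W/A), site 22 (E/H), site 23 (P/S), site 24 (V/K), site 29 (H/D), site 30 (E/F), site 37 (K/A), site 40 (P/S).
p = 10/42 = 0.238095.
d = −ln(1 − 0.238095) = −ln(0.761905) = 0.2719.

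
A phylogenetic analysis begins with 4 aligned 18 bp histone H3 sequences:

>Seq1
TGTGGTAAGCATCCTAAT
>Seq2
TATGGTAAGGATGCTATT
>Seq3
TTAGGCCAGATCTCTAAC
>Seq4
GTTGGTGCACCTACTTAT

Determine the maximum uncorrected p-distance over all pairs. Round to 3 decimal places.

Pairwise Hamming distances:
  Seq1 vs Seq2: 4
  Seq1 vs Seq3: 9
  Seq1 vs Seq4: 8
  Seq2 vs Seq3: 10
  Seq2 vs Seq4: 10
  Seq3 vs Seq4: 12
The largest is 12 mismatches, between Seq3 and Seq4; p = 12/18 = 0.667.

0.667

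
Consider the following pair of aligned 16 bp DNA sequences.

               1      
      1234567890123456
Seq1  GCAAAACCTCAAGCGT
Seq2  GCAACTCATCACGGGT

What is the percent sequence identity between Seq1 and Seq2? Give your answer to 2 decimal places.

68.75%

Differing sites — 5:A/C; 6:A/T; 8:C/A; 12:A/C; 14:C/G.
11 of the 16 sites match, so the percent identity is 11/16 × 100 = 68.75%.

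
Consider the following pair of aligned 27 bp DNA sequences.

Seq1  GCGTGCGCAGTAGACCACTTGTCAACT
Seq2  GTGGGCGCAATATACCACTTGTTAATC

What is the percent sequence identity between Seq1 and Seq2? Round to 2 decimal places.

74.07%

The sequences differ at positions 2 (C/T), 4 (T/G), 10 (G/A), 13 (G/T), 23 (C/T), 26 (C/T), 27 (T/C).
20 of the 27 sites match, so the percent identity is 20/27 × 100 = 74.07%.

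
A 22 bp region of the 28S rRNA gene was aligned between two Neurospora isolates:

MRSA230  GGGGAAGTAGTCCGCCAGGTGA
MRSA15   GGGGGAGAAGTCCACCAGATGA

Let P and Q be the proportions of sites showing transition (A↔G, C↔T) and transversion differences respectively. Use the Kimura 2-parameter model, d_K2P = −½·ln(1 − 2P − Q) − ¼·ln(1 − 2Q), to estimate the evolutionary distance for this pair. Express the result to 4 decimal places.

0.2153

The sequences differ at positions 5 (A/G, transition), 8 (T/A, transversion), 14 (G/A, transition), 19 (G/A, transition).
Of the 4 differences, 3 transitions and 1 transversion over 22 sites: P = 3/22 = 0.136364, Q = 1/22 = 0.045455.
d = −0.5·ln(0.681817) − 0.25·ln(0.909090) = −0.5·(-0.382994) − 0.25·(-0.095311) = 0.2153.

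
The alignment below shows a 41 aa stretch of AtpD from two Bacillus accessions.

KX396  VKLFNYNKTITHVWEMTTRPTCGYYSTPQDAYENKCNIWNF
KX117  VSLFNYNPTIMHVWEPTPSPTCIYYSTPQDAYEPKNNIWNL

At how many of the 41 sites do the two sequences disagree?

10

Mismatches occur at site 2 (K↔S), site 8 (K↔P), site 11 (T↔M), site 16 (M↔P), site 18 (T↔P), site 19 (R↔S), site 23 (G↔I), site 34 (N↔P), site 36 (C↔N), site 41 (F↔L).
That gives 10 mismatches out of 41 aligned sites, so the Hamming distance is 10.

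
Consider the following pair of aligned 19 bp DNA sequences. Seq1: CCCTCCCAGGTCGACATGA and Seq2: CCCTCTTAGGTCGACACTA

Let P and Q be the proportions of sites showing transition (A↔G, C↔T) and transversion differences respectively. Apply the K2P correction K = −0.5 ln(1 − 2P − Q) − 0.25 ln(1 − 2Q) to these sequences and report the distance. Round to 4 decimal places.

Differing sites — 6:C/T (Ti); 7:C/T (Ti); 17:T/C (Ti); 18:G/T (Tv).
Of the 4 differences, 3 transitions and 1 transversion over 19 sites: P = 3/19 = 0.157895, Q = 1/19 = 0.052632.
d = −0.5·ln(0.631578) − 0.25·ln(0.894736) = −0.5·(-0.459534) − 0.25·(-0.111227) = 0.2576.

0.2576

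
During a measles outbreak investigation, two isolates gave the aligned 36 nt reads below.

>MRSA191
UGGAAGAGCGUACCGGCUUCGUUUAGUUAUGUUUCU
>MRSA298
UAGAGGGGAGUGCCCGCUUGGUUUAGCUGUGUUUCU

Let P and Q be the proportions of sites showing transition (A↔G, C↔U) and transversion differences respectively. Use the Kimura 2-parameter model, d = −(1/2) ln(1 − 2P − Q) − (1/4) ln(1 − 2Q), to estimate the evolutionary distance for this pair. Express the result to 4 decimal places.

The sequences differ at positions 2 (G/A, transition), 5 (A/G, transition), 7 (A/G, transition), 9 (C/A, transversion), 12 (A/G, transition), 15 (G/C, transversion), 20 (C/G, transversion), 27 (U/C, transition), 29 (A/G, transition).
Of the 9 differences, 6 transitions and 3 transversions over 36 sites: P = 6/36 = 0.166667, Q = 3/36 = 0.083333.
d = −0.5·ln(0.583333) − 0.25·ln(0.833334) = −0.5·(-0.538997) − 0.25·(-0.182321) = 0.3151.

0.3151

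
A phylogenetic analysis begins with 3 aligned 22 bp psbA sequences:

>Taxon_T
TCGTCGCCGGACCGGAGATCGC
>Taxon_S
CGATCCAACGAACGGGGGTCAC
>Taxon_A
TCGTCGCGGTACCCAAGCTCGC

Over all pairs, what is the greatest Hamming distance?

14

Pairwise Hamming distances:
  Taxon_T vs Taxon_S: 11
  Taxon_T vs Taxon_A: 5
  Taxon_S vs Taxon_A: 14
The largest is 14, between Taxon_S and Taxon_A.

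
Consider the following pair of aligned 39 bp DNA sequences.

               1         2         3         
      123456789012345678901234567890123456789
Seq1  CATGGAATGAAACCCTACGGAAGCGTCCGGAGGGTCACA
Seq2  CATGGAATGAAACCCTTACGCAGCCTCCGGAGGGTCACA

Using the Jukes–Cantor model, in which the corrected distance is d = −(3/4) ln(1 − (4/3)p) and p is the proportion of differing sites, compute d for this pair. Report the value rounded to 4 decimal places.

Differing sites — 17:A/T; 18:C/A; 19:G/C; 21:A/C; 25:G/C.
p = 5/39 = 0.128205.
d = −0.75 · ln(1 − (4/3)·0.128205) = −0.75 · ln(0.829060) = −0.75 · (-0.187463) = 0.1406.

0.1406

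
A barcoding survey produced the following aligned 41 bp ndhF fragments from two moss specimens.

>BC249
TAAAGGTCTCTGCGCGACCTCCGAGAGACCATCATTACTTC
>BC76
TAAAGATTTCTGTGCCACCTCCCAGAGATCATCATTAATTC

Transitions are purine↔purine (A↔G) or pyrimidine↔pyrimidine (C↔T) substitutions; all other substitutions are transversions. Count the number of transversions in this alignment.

3

Differing sites — 6:G/A (Ti); 8:C/T (Ti); 13:C/T (Ti); 16:G/C (Tv); 23:G/C (Tv); 29:C/T (Ti); 38:C/A (Tv).
Of the 7 differences, 4 transitions and 3 transversions, so the answer is 3.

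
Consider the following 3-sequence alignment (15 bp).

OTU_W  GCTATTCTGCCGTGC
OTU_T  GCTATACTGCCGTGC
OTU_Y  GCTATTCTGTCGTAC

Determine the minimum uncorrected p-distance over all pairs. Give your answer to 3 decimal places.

0.067

Pairwise Hamming distances:
  OTU_W vs OTU_T: 1
  OTU_W vs OTU_Y: 2
  OTU_T vs OTU_Y: 3
The smallest is 1 mismatch, between OTU_W and OTU_T; p = 1/15 = 0.067.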